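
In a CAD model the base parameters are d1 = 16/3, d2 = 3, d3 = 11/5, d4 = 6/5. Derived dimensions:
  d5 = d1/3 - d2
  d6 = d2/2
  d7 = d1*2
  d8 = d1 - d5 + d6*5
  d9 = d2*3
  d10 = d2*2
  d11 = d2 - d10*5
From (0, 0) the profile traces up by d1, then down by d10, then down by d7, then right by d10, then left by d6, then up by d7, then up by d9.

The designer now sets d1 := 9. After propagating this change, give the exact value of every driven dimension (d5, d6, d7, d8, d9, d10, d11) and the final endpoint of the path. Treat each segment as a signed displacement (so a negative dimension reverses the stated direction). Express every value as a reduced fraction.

d5 = 0
d6 = 3/2
d7 = 18
d8 = 33/2
d9 = 9
d10 = 6
d11 = -27
endpoint = (9/2, 12)

Apply edit: d1 := 9
  d5 = d1/3 - d2 = 0
  d6 = d2/2 = 3/2
  d7 = d1*2 = 18
  d8 = d1 - d5 + d6*5 = 33/2
  d9 = d2*3 = 9
  d10 = d2*2 = 6
  d11 = d2 - d10*5 = -27
Walk from origin (0, 0):
  seg 1: up by d1 = 9 → (0, 9)
  seg 2: down by d10 = 6 → (0, 3)
  seg 3: down by d7 = 18 → (0, -15)
  seg 4: right by d10 = 6 → (6, -15)
  seg 5: left by d6 = 3/2 → (9/2, -15)
  seg 6: up by d7 = 18 → (9/2, 3)
  seg 7: up by d9 = 9 → (9/2, 12)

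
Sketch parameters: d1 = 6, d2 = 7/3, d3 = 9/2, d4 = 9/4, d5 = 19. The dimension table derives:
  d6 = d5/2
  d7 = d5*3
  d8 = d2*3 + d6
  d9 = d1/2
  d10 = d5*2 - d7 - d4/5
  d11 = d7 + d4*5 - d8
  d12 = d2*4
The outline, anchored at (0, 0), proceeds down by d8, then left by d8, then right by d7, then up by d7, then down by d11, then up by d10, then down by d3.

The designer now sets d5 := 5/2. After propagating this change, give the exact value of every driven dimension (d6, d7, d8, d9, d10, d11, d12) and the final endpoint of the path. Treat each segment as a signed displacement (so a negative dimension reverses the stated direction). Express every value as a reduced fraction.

Apply edit: d5 := 5/2
  d6 = d5/2 = 5/4
  d7 = d5*3 = 15/2
  d8 = d2*3 + d6 = 33/4
  d9 = d1/2 = 3
  d10 = d5*2 - d7 - d4/5 = -59/20
  d11 = d7 + d4*5 - d8 = 21/2
  d12 = d2*4 = 28/3
Walk from origin (0, 0):
  seg 1: down by d8 = 33/4 → (0, -33/4)
  seg 2: left by d8 = 33/4 → (-33/4, -33/4)
  seg 3: right by d7 = 15/2 → (-3/4, -33/4)
  seg 4: up by d7 = 15/2 → (-3/4, -3/4)
  seg 5: down by d11 = 21/2 → (-3/4, -45/4)
  seg 6: up by d10 = -59/20 → (-3/4, -71/5)
  seg 7: down by d3 = 9/2 → (-3/4, -187/10)

d6 = 5/4
d7 = 15/2
d8 = 33/4
d9 = 3
d10 = -59/20
d11 = 21/2
d12 = 28/3
endpoint = (-3/4, -187/10)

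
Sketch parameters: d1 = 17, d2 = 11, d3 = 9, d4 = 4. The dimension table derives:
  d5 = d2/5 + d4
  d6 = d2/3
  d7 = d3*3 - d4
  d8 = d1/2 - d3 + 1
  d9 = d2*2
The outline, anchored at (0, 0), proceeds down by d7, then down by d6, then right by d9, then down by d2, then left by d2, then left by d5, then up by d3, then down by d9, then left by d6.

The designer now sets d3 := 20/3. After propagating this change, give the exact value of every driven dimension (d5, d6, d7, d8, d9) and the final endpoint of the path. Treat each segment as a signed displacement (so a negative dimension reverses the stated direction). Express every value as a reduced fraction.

Apply edit: d3 := 20/3
  d5 = d2/5 + d4 = 31/5
  d6 = d2/3 = 11/3
  d7 = d3*3 - d4 = 16
  d8 = d1/2 - d3 + 1 = 17/6
  d9 = d2*2 = 22
Walk from origin (0, 0):
  seg 1: down by d7 = 16 → (0, -16)
  seg 2: down by d6 = 11/3 → (0, -59/3)
  seg 3: right by d9 = 22 → (22, -59/3)
  seg 4: down by d2 = 11 → (22, -92/3)
  seg 5: left by d2 = 11 → (11, -92/3)
  seg 6: left by d5 = 31/5 → (24/5, -92/3)
  seg 7: up by d3 = 20/3 → (24/5, -24)
  seg 8: down by d9 = 22 → (24/5, -46)
  seg 9: left by d6 = 11/3 → (17/15, -46)

d5 = 31/5
d6 = 11/3
d7 = 16
d8 = 17/6
d9 = 22
endpoint = (17/15, -46)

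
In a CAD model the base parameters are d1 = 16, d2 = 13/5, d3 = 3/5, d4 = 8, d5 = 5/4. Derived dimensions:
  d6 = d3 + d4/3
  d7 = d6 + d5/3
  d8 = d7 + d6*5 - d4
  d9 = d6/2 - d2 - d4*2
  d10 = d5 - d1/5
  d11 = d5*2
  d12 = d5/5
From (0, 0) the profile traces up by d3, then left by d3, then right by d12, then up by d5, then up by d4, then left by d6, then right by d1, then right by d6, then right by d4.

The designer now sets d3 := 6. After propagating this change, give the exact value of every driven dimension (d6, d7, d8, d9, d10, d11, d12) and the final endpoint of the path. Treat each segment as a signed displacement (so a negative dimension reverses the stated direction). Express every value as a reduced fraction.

d6 = 26/3
d7 = 109/12
d8 = 533/12
d9 = -214/15
d10 = -39/20
d11 = 5/2
d12 = 1/4
endpoint = (73/4, 61/4)

Apply edit: d3 := 6
  d6 = d3 + d4/3 = 26/3
  d7 = d6 + d5/3 = 109/12
  d8 = d7 + d6*5 - d4 = 533/12
  d9 = d6/2 - d2 - d4*2 = -214/15
  d10 = d5 - d1/5 = -39/20
  d11 = d5*2 = 5/2
  d12 = d5/5 = 1/4
Walk from origin (0, 0):
  seg 1: up by d3 = 6 → (0, 6)
  seg 2: left by d3 = 6 → (-6, 6)
  seg 3: right by d12 = 1/4 → (-23/4, 6)
  seg 4: up by d5 = 5/4 → (-23/4, 29/4)
  seg 5: up by d4 = 8 → (-23/4, 61/4)
  seg 6: left by d6 = 26/3 → (-173/12, 61/4)
  seg 7: right by d1 = 16 → (19/12, 61/4)
  seg 8: right by d6 = 26/3 → (41/4, 61/4)
  seg 9: right by d4 = 8 → (73/4, 61/4)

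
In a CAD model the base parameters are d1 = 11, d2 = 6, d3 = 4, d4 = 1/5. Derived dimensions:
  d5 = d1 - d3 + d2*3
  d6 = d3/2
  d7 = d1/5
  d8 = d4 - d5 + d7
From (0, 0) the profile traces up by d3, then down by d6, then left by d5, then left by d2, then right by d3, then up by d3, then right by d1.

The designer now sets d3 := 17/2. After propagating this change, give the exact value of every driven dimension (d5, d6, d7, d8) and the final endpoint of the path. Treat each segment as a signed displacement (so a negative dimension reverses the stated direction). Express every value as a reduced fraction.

d5 = 41/2
d6 = 17/4
d7 = 11/5
d8 = -181/10
endpoint = (-7, 51/4)

Apply edit: d3 := 17/2
  d5 = d1 - d3 + d2*3 = 41/2
  d6 = d3/2 = 17/4
  d7 = d1/5 = 11/5
  d8 = d4 - d5 + d7 = -181/10
Walk from origin (0, 0):
  seg 1: up by d3 = 17/2 → (0, 17/2)
  seg 2: down by d6 = 17/4 → (0, 17/4)
  seg 3: left by d5 = 41/2 → (-41/2, 17/4)
  seg 4: left by d2 = 6 → (-53/2, 17/4)
  seg 5: right by d3 = 17/2 → (-18, 17/4)
  seg 6: up by d3 = 17/2 → (-18, 51/4)
  seg 7: right by d1 = 11 → (-7, 51/4)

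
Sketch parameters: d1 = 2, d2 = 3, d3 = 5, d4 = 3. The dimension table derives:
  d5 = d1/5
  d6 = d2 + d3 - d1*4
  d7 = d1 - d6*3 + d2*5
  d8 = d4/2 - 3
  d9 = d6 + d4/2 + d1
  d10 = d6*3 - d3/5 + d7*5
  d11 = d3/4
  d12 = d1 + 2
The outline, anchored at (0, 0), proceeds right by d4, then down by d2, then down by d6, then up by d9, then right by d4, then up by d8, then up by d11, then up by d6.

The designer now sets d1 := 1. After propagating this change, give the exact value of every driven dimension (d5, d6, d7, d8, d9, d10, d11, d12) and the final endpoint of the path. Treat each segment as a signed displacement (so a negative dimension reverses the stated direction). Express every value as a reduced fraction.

Apply edit: d1 := 1
  d5 = d1/5 = 1/5
  d6 = d2 + d3 - d1*4 = 4
  d7 = d1 - d6*3 + d2*5 = 4
  d8 = d4/2 - 3 = -3/2
  d9 = d6 + d4/2 + d1 = 13/2
  d10 = d6*3 - d3/5 + d7*5 = 31
  d11 = d3/4 = 5/4
  d12 = d1 + 2 = 3
Walk from origin (0, 0):
  seg 1: right by d4 = 3 → (3, 0)
  seg 2: down by d2 = 3 → (3, -3)
  seg 3: down by d6 = 4 → (3, -7)
  seg 4: up by d9 = 13/2 → (3, -1/2)
  seg 5: right by d4 = 3 → (6, -1/2)
  seg 6: up by d8 = -3/2 → (6, -2)
  seg 7: up by d11 = 5/4 → (6, -3/4)
  seg 8: up by d6 = 4 → (6, 13/4)

d5 = 1/5
d6 = 4
d7 = 4
d8 = -3/2
d9 = 13/2
d10 = 31
d11 = 5/4
d12 = 3
endpoint = (6, 13/4)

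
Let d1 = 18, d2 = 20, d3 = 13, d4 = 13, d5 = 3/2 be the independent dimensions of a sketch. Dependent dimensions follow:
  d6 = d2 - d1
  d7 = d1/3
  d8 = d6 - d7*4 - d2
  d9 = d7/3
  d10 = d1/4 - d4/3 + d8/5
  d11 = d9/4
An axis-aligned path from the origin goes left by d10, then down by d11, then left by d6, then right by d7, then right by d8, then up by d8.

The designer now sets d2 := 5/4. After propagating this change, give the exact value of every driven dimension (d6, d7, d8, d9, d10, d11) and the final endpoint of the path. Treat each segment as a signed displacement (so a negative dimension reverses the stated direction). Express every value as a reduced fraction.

Apply edit: d2 := 5/4
  d6 = d2 - d1 = -67/4
  d7 = d1/3 = 6
  d8 = d6 - d7*4 - d2 = -42
  d9 = d7/3 = 2
  d10 = d1/4 - d4/3 + d8/5 = -247/30
  d11 = d9/4 = 1/2
Walk from origin (0, 0):
  seg 1: left by d10 = -247/30 → (247/30, 0)
  seg 2: down by d11 = 1/2 → (247/30, -1/2)
  seg 3: left by d6 = -67/4 → (1499/60, -1/2)
  seg 4: right by d7 = 6 → (1859/60, -1/2)
  seg 5: right by d8 = -42 → (-661/60, -1/2)
  seg 6: up by d8 = -42 → (-661/60, -85/2)

d6 = -67/4
d7 = 6
d8 = -42
d9 = 2
d10 = -247/30
d11 = 1/2
endpoint = (-661/60, -85/2)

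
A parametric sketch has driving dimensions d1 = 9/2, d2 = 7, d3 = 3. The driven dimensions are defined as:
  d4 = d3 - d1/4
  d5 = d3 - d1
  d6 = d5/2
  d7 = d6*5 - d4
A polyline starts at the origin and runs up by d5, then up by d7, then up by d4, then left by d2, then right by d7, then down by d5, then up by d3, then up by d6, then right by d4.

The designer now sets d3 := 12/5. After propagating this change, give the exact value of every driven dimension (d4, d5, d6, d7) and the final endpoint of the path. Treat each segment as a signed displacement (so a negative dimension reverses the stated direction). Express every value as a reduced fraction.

d4 = 51/40
d5 = -21/10
d6 = -21/20
d7 = -261/40
endpoint = (-49/4, -39/10)

Apply edit: d3 := 12/5
  d4 = d3 - d1/4 = 51/40
  d5 = d3 - d1 = -21/10
  d6 = d5/2 = -21/20
  d7 = d6*5 - d4 = -261/40
Walk from origin (0, 0):
  seg 1: up by d5 = -21/10 → (0, -21/10)
  seg 2: up by d7 = -261/40 → (0, -69/8)
  seg 3: up by d4 = 51/40 → (0, -147/20)
  seg 4: left by d2 = 7 → (-7, -147/20)
  seg 5: right by d7 = -261/40 → (-541/40, -147/20)
  seg 6: down by d5 = -21/10 → (-541/40, -21/4)
  seg 7: up by d3 = 12/5 → (-541/40, -57/20)
  seg 8: up by d6 = -21/20 → (-541/40, -39/10)
  seg 9: right by d4 = 51/40 → (-49/4, -39/10)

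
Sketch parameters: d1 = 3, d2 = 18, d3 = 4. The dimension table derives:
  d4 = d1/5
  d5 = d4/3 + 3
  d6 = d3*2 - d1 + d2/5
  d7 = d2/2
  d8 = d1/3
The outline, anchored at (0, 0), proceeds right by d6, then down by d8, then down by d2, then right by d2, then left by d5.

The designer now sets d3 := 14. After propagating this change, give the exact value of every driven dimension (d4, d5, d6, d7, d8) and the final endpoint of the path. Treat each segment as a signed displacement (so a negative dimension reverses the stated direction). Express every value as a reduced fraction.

Apply edit: d3 := 14
  d4 = d1/5 = 3/5
  d5 = d4/3 + 3 = 16/5
  d6 = d3*2 - d1 + d2/5 = 143/5
  d7 = d2/2 = 9
  d8 = d1/3 = 1
Walk from origin (0, 0):
  seg 1: right by d6 = 143/5 → (143/5, 0)
  seg 2: down by d8 = 1 → (143/5, -1)
  seg 3: down by d2 = 18 → (143/5, -19)
  seg 4: right by d2 = 18 → (233/5, -19)
  seg 5: left by d5 = 16/5 → (217/5, -19)

d4 = 3/5
d5 = 16/5
d6 = 143/5
d7 = 9
d8 = 1
endpoint = (217/5, -19)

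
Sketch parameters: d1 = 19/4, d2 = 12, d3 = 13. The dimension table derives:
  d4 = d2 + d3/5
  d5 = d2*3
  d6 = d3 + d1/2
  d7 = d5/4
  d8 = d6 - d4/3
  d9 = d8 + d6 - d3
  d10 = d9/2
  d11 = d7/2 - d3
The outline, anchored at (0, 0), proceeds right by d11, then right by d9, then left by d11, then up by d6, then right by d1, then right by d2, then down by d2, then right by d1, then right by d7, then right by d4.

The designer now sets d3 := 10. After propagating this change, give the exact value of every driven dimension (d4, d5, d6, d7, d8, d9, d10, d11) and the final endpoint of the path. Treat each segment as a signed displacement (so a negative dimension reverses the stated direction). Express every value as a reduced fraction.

Apply edit: d3 := 10
  d4 = d2 + d3/5 = 14
  d5 = d2*3 = 36
  d6 = d3 + d1/2 = 99/8
  d7 = d5/4 = 9
  d8 = d6 - d4/3 = 185/24
  d9 = d8 + d6 - d3 = 121/12
  d10 = d9/2 = 121/24
  d11 = d7/2 - d3 = -11/2
Walk from origin (0, 0):
  seg 1: right by d11 = -11/2 → (-11/2, 0)
  seg 2: right by d9 = 121/12 → (55/12, 0)
  seg 3: left by d11 = -11/2 → (121/12, 0)
  seg 4: up by d6 = 99/8 → (121/12, 99/8)
  seg 5: right by d1 = 19/4 → (89/6, 99/8)
  seg 6: right by d2 = 12 → (161/6, 99/8)
  seg 7: down by d2 = 12 → (161/6, 3/8)
  seg 8: right by d1 = 19/4 → (379/12, 3/8)
  seg 9: right by d7 = 9 → (487/12, 3/8)
  seg 10: right by d4 = 14 → (655/12, 3/8)

d4 = 14
d5 = 36
d6 = 99/8
d7 = 9
d8 = 185/24
d9 = 121/12
d10 = 121/24
d11 = -11/2
endpoint = (655/12, 3/8)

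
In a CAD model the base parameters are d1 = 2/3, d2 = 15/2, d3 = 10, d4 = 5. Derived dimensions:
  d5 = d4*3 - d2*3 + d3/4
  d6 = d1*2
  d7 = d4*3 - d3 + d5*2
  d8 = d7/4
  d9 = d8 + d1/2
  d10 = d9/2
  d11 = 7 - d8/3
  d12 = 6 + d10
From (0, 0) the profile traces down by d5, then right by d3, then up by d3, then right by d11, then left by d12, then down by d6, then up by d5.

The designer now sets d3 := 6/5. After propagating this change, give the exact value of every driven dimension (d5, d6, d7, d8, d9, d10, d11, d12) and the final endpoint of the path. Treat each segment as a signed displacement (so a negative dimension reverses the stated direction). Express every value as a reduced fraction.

d5 = -36/5
d6 = 4/3
d7 = -3/5
d8 = -3/20
d9 = 11/60
d10 = 11/120
d11 = 141/20
d12 = 731/120
endpoint = (259/120, -2/15)

Apply edit: d3 := 6/5
  d5 = d4*3 - d2*3 + d3/4 = -36/5
  d6 = d1*2 = 4/3
  d7 = d4*3 - d3 + d5*2 = -3/5
  d8 = d7/4 = -3/20
  d9 = d8 + d1/2 = 11/60
  d10 = d9/2 = 11/120
  d11 = 7 - d8/3 = 141/20
  d12 = 6 + d10 = 731/120
Walk from origin (0, 0):
  seg 1: down by d5 = -36/5 → (0, 36/5)
  seg 2: right by d3 = 6/5 → (6/5, 36/5)
  seg 3: up by d3 = 6/5 → (6/5, 42/5)
  seg 4: right by d11 = 141/20 → (33/4, 42/5)
  seg 5: left by d12 = 731/120 → (259/120, 42/5)
  seg 6: down by d6 = 4/3 → (259/120, 106/15)
  seg 7: up by d5 = -36/5 → (259/120, -2/15)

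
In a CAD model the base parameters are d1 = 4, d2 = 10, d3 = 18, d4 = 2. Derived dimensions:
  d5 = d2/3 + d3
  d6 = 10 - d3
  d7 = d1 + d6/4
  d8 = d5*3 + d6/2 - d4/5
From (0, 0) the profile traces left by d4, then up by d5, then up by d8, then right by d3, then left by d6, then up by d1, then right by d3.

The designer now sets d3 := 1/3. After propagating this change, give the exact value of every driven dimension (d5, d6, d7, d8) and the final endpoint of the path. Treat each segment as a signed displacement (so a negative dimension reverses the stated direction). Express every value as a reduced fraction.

Apply edit: d3 := 1/3
  d5 = d2/3 + d3 = 11/3
  d6 = 10 - d3 = 29/3
  d7 = d1 + d6/4 = 77/12
  d8 = d5*3 + d6/2 - d4/5 = 463/30
Walk from origin (0, 0):
  seg 1: left by d4 = 2 → (-2, 0)
  seg 2: up by d5 = 11/3 → (-2, 11/3)
  seg 3: up by d8 = 463/30 → (-2, 191/10)
  seg 4: right by d3 = 1/3 → (-5/3, 191/10)
  seg 5: left by d6 = 29/3 → (-34/3, 191/10)
  seg 6: up by d1 = 4 → (-34/3, 231/10)
  seg 7: right by d3 = 1/3 → (-11, 231/10)

d5 = 11/3
d6 = 29/3
d7 = 77/12
d8 = 463/30
endpoint = (-11, 231/10)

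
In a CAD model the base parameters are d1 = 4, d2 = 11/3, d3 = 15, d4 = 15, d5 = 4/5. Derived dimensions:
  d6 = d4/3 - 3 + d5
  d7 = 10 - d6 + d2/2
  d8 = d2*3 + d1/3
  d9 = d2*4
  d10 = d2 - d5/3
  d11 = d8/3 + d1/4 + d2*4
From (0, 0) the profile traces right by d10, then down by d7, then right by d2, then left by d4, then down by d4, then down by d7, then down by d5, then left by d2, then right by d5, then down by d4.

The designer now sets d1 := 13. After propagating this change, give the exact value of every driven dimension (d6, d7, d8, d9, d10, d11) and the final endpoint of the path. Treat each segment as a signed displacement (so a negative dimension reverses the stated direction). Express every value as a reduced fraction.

d6 = 14/5
d7 = 271/30
d8 = 46/3
d9 = 44/3
d10 = 17/5
d11 = 829/36
endpoint = (-54/5, -733/15)

Apply edit: d1 := 13
  d6 = d4/3 - 3 + d5 = 14/5
  d7 = 10 - d6 + d2/2 = 271/30
  d8 = d2*3 + d1/3 = 46/3
  d9 = d2*4 = 44/3
  d10 = d2 - d5/3 = 17/5
  d11 = d8/3 + d1/4 + d2*4 = 829/36
Walk from origin (0, 0):
  seg 1: right by d10 = 17/5 → (17/5, 0)
  seg 2: down by d7 = 271/30 → (17/5, -271/30)
  seg 3: right by d2 = 11/3 → (106/15, -271/30)
  seg 4: left by d4 = 15 → (-119/15, -271/30)
  seg 5: down by d4 = 15 → (-119/15, -721/30)
  seg 6: down by d7 = 271/30 → (-119/15, -496/15)
  seg 7: down by d5 = 4/5 → (-119/15, -508/15)
  seg 8: left by d2 = 11/3 → (-58/5, -508/15)
  seg 9: right by d5 = 4/5 → (-54/5, -508/15)
  seg 10: down by d4 = 15 → (-54/5, -733/15)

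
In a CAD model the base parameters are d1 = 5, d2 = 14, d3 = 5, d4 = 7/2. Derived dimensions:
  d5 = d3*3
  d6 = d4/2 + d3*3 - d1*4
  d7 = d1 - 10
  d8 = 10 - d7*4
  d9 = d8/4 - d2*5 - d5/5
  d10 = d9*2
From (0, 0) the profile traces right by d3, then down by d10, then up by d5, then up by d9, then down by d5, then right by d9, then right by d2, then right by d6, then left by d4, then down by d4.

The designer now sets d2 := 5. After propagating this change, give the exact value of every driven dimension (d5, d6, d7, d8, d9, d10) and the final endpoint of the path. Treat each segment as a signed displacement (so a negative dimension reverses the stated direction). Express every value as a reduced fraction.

Apply edit: d2 := 5
  d5 = d3*3 = 15
  d6 = d4/2 + d3*3 - d1*4 = -13/4
  d7 = d1 - 10 = -5
  d8 = 10 - d7*4 = 30
  d9 = d8/4 - d2*5 - d5/5 = -41/2
  d10 = d9*2 = -41
Walk from origin (0, 0):
  seg 1: right by d3 = 5 → (5, 0)
  seg 2: down by d10 = -41 → (5, 41)
  seg 3: up by d5 = 15 → (5, 56)
  seg 4: up by d9 = -41/2 → (5, 71/2)
  seg 5: down by d5 = 15 → (5, 41/2)
  seg 6: right by d9 = -41/2 → (-31/2, 41/2)
  seg 7: right by d2 = 5 → (-21/2, 41/2)
  seg 8: right by d6 = -13/4 → (-55/4, 41/2)
  seg 9: left by d4 = 7/2 → (-69/4, 41/2)
  seg 10: down by d4 = 7/2 → (-69/4, 17)

d5 = 15
d6 = -13/4
d7 = -5
d8 = 30
d9 = -41/2
d10 = -41
endpoint = (-69/4, 17)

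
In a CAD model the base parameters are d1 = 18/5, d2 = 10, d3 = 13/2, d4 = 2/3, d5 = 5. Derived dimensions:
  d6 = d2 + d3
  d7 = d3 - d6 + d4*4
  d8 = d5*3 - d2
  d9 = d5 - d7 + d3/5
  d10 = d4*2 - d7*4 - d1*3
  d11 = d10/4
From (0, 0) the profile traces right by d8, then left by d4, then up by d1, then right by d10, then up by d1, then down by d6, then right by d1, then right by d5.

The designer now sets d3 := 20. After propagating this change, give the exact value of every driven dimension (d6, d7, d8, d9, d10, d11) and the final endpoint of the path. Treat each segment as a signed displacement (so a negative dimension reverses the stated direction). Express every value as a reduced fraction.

d6 = 30
d7 = -22/3
d8 = 5
d9 = 49/3
d10 = 298/15
d11 = 149/30
endpoint = (164/5, -114/5)

Apply edit: d3 := 20
  d6 = d2 + d3 = 30
  d7 = d3 - d6 + d4*4 = -22/3
  d8 = d5*3 - d2 = 5
  d9 = d5 - d7 + d3/5 = 49/3
  d10 = d4*2 - d7*4 - d1*3 = 298/15
  d11 = d10/4 = 149/30
Walk from origin (0, 0):
  seg 1: right by d8 = 5 → (5, 0)
  seg 2: left by d4 = 2/3 → (13/3, 0)
  seg 3: up by d1 = 18/5 → (13/3, 18/5)
  seg 4: right by d10 = 298/15 → (121/5, 18/5)
  seg 5: up by d1 = 18/5 → (121/5, 36/5)
  seg 6: down by d6 = 30 → (121/5, -114/5)
  seg 7: right by d1 = 18/5 → (139/5, -114/5)
  seg 8: right by d5 = 5 → (164/5, -114/5)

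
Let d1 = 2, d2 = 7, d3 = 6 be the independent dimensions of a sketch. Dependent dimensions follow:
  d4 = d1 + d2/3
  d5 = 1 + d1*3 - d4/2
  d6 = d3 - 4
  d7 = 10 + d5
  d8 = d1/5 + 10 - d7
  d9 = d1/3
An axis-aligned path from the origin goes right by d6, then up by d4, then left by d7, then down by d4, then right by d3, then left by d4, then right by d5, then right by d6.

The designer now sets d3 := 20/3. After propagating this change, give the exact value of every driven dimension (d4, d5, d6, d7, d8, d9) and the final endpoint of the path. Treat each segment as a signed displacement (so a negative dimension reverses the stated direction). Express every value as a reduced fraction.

d4 = 13/3
d5 = 29/6
d6 = 8/3
d7 = 89/6
d8 = -133/30
d9 = 2/3
endpoint = (-7/3, 0)

Apply edit: d3 := 20/3
  d4 = d1 + d2/3 = 13/3
  d5 = 1 + d1*3 - d4/2 = 29/6
  d6 = d3 - 4 = 8/3
  d7 = 10 + d5 = 89/6
  d8 = d1/5 + 10 - d7 = -133/30
  d9 = d1/3 = 2/3
Walk from origin (0, 0):
  seg 1: right by d6 = 8/3 → (8/3, 0)
  seg 2: up by d4 = 13/3 → (8/3, 13/3)
  seg 3: left by d7 = 89/6 → (-73/6, 13/3)
  seg 4: down by d4 = 13/3 → (-73/6, 0)
  seg 5: right by d3 = 20/3 → (-11/2, 0)
  seg 6: left by d4 = 13/3 → (-59/6, 0)
  seg 7: right by d5 = 29/6 → (-5, 0)
  seg 8: right by d6 = 8/3 → (-7/3, 0)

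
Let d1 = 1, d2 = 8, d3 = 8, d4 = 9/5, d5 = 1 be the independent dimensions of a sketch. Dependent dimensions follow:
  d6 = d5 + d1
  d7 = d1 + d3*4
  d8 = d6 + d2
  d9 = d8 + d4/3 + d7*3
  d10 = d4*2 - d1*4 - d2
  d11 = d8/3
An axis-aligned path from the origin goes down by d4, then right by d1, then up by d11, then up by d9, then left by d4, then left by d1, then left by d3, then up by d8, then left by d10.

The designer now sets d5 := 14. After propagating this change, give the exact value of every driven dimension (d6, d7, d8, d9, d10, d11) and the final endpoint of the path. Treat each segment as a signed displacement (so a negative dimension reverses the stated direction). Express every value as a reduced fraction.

Apply edit: d5 := 14
  d6 = d5 + d1 = 15
  d7 = d1 + d3*4 = 33
  d8 = d6 + d2 = 23
  d9 = d8 + d4/3 + d7*3 = 613/5
  d10 = d4*2 - d1*4 - d2 = -42/5
  d11 = d8/3 = 23/3
Walk from origin (0, 0):
  seg 1: down by d4 = 9/5 → (0, -9/5)
  seg 2: right by d1 = 1 → (1, -9/5)
  seg 3: up by d11 = 23/3 → (1, 88/15)
  seg 4: up by d9 = 613/5 → (1, 1927/15)
  seg 5: left by d4 = 9/5 → (-4/5, 1927/15)
  seg 6: left by d1 = 1 → (-9/5, 1927/15)
  seg 7: left by d3 = 8 → (-49/5, 1927/15)
  seg 8: up by d8 = 23 → (-49/5, 2272/15)
  seg 9: left by d10 = -42/5 → (-7/5, 2272/15)

d6 = 15
d7 = 33
d8 = 23
d9 = 613/5
d10 = -42/5
d11 = 23/3
endpoint = (-7/5, 2272/15)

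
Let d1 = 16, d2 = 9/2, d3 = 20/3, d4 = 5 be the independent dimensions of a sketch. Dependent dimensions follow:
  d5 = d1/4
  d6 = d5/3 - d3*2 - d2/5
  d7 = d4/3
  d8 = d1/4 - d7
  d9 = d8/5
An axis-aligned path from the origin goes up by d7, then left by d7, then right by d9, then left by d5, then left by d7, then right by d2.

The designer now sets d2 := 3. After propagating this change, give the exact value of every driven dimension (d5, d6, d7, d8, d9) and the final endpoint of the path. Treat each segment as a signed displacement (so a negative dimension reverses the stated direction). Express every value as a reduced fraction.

d5 = 4
d6 = -63/5
d7 = 5/3
d8 = 7/3
d9 = 7/15
endpoint = (-58/15, 5/3)

Apply edit: d2 := 3
  d5 = d1/4 = 4
  d6 = d5/3 - d3*2 - d2/5 = -63/5
  d7 = d4/3 = 5/3
  d8 = d1/4 - d7 = 7/3
  d9 = d8/5 = 7/15
Walk from origin (0, 0):
  seg 1: up by d7 = 5/3 → (0, 5/3)
  seg 2: left by d7 = 5/3 → (-5/3, 5/3)
  seg 3: right by d9 = 7/15 → (-6/5, 5/3)
  seg 4: left by d5 = 4 → (-26/5, 5/3)
  seg 5: left by d7 = 5/3 → (-103/15, 5/3)
  seg 6: right by d2 = 3 → (-58/15, 5/3)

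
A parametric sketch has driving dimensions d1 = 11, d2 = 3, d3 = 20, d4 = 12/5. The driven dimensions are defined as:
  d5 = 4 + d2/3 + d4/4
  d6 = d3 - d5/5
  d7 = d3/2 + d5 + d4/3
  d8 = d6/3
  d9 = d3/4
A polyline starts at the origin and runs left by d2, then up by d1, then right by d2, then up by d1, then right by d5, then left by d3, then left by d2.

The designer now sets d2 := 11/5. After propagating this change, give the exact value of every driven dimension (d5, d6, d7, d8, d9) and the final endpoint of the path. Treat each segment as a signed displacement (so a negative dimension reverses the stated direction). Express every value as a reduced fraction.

d5 = 16/3
d6 = 284/15
d7 = 242/15
d8 = 284/45
d9 = 5
endpoint = (-253/15, 22)

Apply edit: d2 := 11/5
  d5 = 4 + d2/3 + d4/4 = 16/3
  d6 = d3 - d5/5 = 284/15
  d7 = d3/2 + d5 + d4/3 = 242/15
  d8 = d6/3 = 284/45
  d9 = d3/4 = 5
Walk from origin (0, 0):
  seg 1: left by d2 = 11/5 → (-11/5, 0)
  seg 2: up by d1 = 11 → (-11/5, 11)
  seg 3: right by d2 = 11/5 → (0, 11)
  seg 4: up by d1 = 11 → (0, 22)
  seg 5: right by d5 = 16/3 → (16/3, 22)
  seg 6: left by d3 = 20 → (-44/3, 22)
  seg 7: left by d2 = 11/5 → (-253/15, 22)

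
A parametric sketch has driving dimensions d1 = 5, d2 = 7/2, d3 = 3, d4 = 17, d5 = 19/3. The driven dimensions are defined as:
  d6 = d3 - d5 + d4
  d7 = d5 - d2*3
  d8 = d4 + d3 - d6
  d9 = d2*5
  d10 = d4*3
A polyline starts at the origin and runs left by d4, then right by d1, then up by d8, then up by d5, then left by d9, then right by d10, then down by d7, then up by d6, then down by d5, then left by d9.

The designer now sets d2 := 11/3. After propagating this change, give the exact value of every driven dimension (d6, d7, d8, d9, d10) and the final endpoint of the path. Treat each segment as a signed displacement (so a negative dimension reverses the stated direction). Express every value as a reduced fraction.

Apply edit: d2 := 11/3
  d6 = d3 - d5 + d4 = 41/3
  d7 = d5 - d2*3 = -14/3
  d8 = d4 + d3 - d6 = 19/3
  d9 = d2*5 = 55/3
  d10 = d4*3 = 51
Walk from origin (0, 0):
  seg 1: left by d4 = 17 → (-17, 0)
  seg 2: right by d1 = 5 → (-12, 0)
  seg 3: up by d8 = 19/3 → (-12, 19/3)
  seg 4: up by d5 = 19/3 → (-12, 38/3)
  seg 5: left by d9 = 55/3 → (-91/3, 38/3)
  seg 6: right by d10 = 51 → (62/3, 38/3)
  seg 7: down by d7 = -14/3 → (62/3, 52/3)
  seg 8: up by d6 = 41/3 → (62/3, 31)
  seg 9: down by d5 = 19/3 → (62/3, 74/3)
  seg 10: left by d9 = 55/3 → (7/3, 74/3)

d6 = 41/3
d7 = -14/3
d8 = 19/3
d9 = 55/3
d10 = 51
endpoint = (7/3, 74/3)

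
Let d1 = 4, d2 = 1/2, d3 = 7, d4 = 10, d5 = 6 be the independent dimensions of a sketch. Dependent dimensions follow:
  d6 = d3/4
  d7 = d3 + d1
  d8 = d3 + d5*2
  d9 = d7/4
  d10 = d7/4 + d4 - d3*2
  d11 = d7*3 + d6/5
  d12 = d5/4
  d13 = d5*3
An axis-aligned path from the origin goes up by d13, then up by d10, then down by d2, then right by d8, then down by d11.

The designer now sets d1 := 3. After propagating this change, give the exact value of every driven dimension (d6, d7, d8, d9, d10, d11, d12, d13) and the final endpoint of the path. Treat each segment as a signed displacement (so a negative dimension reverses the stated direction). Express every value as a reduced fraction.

Apply edit: d1 := 3
  d6 = d3/4 = 7/4
  d7 = d3 + d1 = 10
  d8 = d3 + d5*2 = 19
  d9 = d7/4 = 5/2
  d10 = d7/4 + d4 - d3*2 = -3/2
  d11 = d7*3 + d6/5 = 607/20
  d12 = d5/4 = 3/2
  d13 = d5*3 = 18
Walk from origin (0, 0):
  seg 1: up by d13 = 18 → (0, 18)
  seg 2: up by d10 = -3/2 → (0, 33/2)
  seg 3: down by d2 = 1/2 → (0, 16)
  seg 4: right by d8 = 19 → (19, 16)
  seg 5: down by d11 = 607/20 → (19, -287/20)

d6 = 7/4
d7 = 10
d8 = 19
d9 = 5/2
d10 = -3/2
d11 = 607/20
d12 = 3/2
d13 = 18
endpoint = (19, -287/20)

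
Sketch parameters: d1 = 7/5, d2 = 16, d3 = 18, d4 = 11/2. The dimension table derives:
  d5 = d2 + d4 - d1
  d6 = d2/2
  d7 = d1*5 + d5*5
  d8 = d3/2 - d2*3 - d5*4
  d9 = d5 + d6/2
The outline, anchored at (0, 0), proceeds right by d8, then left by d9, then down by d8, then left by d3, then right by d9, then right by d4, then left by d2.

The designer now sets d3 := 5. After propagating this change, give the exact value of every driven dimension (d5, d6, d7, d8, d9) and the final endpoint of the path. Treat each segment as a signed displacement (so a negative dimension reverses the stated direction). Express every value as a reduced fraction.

d5 = 201/10
d6 = 8
d7 = 215/2
d8 = -1259/10
d9 = 241/10
endpoint = (-707/5, 1259/10)

Apply edit: d3 := 5
  d5 = d2 + d4 - d1 = 201/10
  d6 = d2/2 = 8
  d7 = d1*5 + d5*5 = 215/2
  d8 = d3/2 - d2*3 - d5*4 = -1259/10
  d9 = d5 + d6/2 = 241/10
Walk from origin (0, 0):
  seg 1: right by d8 = -1259/10 → (-1259/10, 0)
  seg 2: left by d9 = 241/10 → (-150, 0)
  seg 3: down by d8 = -1259/10 → (-150, 1259/10)
  seg 4: left by d3 = 5 → (-155, 1259/10)
  seg 5: right by d9 = 241/10 → (-1309/10, 1259/10)
  seg 6: right by d4 = 11/2 → (-627/5, 1259/10)
  seg 7: left by d2 = 16 → (-707/5, 1259/10)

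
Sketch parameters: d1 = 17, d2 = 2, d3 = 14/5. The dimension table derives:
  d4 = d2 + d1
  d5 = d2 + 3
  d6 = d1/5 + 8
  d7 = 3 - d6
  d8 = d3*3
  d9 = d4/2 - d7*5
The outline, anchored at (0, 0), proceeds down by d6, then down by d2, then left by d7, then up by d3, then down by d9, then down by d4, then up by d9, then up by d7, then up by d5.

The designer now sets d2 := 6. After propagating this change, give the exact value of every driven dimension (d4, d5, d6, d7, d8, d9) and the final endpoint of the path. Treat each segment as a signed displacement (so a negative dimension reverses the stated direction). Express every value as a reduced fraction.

d4 = 23
d5 = 9
d6 = 57/5
d7 = -42/5
d8 = 42/5
d9 = 107/2
endpoint = (42/5, -37)

Apply edit: d2 := 6
  d4 = d2 + d1 = 23
  d5 = d2 + 3 = 9
  d6 = d1/5 + 8 = 57/5
  d7 = 3 - d6 = -42/5
  d8 = d3*3 = 42/5
  d9 = d4/2 - d7*5 = 107/2
Walk from origin (0, 0):
  seg 1: down by d6 = 57/5 → (0, -57/5)
  seg 2: down by d2 = 6 → (0, -87/5)
  seg 3: left by d7 = -42/5 → (42/5, -87/5)
  seg 4: up by d3 = 14/5 → (42/5, -73/5)
  seg 5: down by d9 = 107/2 → (42/5, -681/10)
  seg 6: down by d4 = 23 → (42/5, -911/10)
  seg 7: up by d9 = 107/2 → (42/5, -188/5)
  seg 8: up by d7 = -42/5 → (42/5, -46)
  seg 9: up by d5 = 9 → (42/5, -37)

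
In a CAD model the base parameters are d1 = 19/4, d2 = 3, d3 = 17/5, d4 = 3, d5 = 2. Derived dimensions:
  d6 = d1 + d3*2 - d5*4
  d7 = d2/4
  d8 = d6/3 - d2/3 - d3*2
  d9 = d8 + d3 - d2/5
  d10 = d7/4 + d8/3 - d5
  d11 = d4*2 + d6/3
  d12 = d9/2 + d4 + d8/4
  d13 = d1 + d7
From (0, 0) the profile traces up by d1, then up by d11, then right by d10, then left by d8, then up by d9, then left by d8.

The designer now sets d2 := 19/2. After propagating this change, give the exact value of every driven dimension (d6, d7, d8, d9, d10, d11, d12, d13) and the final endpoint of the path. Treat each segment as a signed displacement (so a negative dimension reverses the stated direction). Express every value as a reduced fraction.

d6 = 71/20
d7 = 19/8
d8 = -527/60
d9 = -437/60
d10 = -6241/1440
d11 = 431/60
d12 = -227/80
d13 = 57/8
endpoint = (3811/288, 93/20)

Apply edit: d2 := 19/2
  d6 = d1 + d3*2 - d5*4 = 71/20
  d7 = d2/4 = 19/8
  d8 = d6/3 - d2/3 - d3*2 = -527/60
  d9 = d8 + d3 - d2/5 = -437/60
  d10 = d7/4 + d8/3 - d5 = -6241/1440
  d11 = d4*2 + d6/3 = 431/60
  d12 = d9/2 + d4 + d8/4 = -227/80
  d13 = d1 + d7 = 57/8
Walk from origin (0, 0):
  seg 1: up by d1 = 19/4 → (0, 19/4)
  seg 2: up by d11 = 431/60 → (0, 179/15)
  seg 3: right by d10 = -6241/1440 → (-6241/1440, 179/15)
  seg 4: left by d8 = -527/60 → (6407/1440, 179/15)
  seg 5: up by d9 = -437/60 → (6407/1440, 93/20)
  seg 6: left by d8 = -527/60 → (3811/288, 93/20)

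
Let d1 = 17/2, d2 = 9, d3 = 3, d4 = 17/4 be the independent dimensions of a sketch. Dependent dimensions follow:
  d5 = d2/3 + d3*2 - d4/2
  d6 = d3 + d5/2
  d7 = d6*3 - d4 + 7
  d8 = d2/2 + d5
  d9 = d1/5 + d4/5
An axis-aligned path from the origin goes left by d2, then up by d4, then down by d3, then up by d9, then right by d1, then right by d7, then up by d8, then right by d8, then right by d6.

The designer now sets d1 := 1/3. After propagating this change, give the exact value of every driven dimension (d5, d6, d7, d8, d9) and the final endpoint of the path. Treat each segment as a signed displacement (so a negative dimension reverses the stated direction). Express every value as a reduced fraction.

d5 = 55/8
d6 = 103/16
d7 = 353/16
d8 = 91/8
d9 = 11/12
endpoint = (749/24, 325/24)

Apply edit: d1 := 1/3
  d5 = d2/3 + d3*2 - d4/2 = 55/8
  d6 = d3 + d5/2 = 103/16
  d7 = d6*3 - d4 + 7 = 353/16
  d8 = d2/2 + d5 = 91/8
  d9 = d1/5 + d4/5 = 11/12
Walk from origin (0, 0):
  seg 1: left by d2 = 9 → (-9, 0)
  seg 2: up by d4 = 17/4 → (-9, 17/4)
  seg 3: down by d3 = 3 → (-9, 5/4)
  seg 4: up by d9 = 11/12 → (-9, 13/6)
  seg 5: right by d1 = 1/3 → (-26/3, 13/6)
  seg 6: right by d7 = 353/16 → (643/48, 13/6)
  seg 7: up by d8 = 91/8 → (643/48, 325/24)
  seg 8: right by d8 = 91/8 → (1189/48, 325/24)
  seg 9: right by d6 = 103/16 → (749/24, 325/24)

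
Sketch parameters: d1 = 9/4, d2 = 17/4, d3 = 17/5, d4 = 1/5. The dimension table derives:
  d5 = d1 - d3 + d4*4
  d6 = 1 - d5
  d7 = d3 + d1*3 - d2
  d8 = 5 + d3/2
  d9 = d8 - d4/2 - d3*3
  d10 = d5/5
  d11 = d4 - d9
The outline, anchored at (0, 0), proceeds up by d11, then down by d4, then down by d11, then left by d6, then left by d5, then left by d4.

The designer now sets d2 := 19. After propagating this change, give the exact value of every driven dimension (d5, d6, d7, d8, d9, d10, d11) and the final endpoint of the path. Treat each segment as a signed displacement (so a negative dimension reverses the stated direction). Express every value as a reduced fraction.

d5 = -7/20
d6 = 27/20
d7 = -177/20
d8 = 67/10
d9 = -18/5
d10 = -7/100
d11 = 19/5
endpoint = (-6/5, -1/5)

Apply edit: d2 := 19
  d5 = d1 - d3 + d4*4 = -7/20
  d6 = 1 - d5 = 27/20
  d7 = d3 + d1*3 - d2 = -177/20
  d8 = 5 + d3/2 = 67/10
  d9 = d8 - d4/2 - d3*3 = -18/5
  d10 = d5/5 = -7/100
  d11 = d4 - d9 = 19/5
Walk from origin (0, 0):
  seg 1: up by d11 = 19/5 → (0, 19/5)
  seg 2: down by d4 = 1/5 → (0, 18/5)
  seg 3: down by d11 = 19/5 → (0, -1/5)
  seg 4: left by d6 = 27/20 → (-27/20, -1/5)
  seg 5: left by d5 = -7/20 → (-1, -1/5)
  seg 6: left by d4 = 1/5 → (-6/5, -1/5)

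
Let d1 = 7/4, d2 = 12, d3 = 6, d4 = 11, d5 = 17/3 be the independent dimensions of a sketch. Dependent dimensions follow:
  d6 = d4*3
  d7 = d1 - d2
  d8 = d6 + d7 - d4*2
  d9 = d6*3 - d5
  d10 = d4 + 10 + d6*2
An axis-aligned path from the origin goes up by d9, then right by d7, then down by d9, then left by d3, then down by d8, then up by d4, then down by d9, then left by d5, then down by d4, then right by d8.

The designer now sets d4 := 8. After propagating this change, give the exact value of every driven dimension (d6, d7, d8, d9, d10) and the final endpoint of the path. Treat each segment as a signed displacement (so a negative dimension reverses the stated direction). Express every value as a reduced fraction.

Apply edit: d4 := 8
  d6 = d4*3 = 24
  d7 = d1 - d2 = -41/4
  d8 = d6 + d7 - d4*2 = -9/4
  d9 = d6*3 - d5 = 199/3
  d10 = d4 + 10 + d6*2 = 66
Walk from origin (0, 0):
  seg 1: up by d9 = 199/3 → (0, 199/3)
  seg 2: right by d7 = -41/4 → (-41/4, 199/3)
  seg 3: down by d9 = 199/3 → (-41/4, 0)
  seg 4: left by d3 = 6 → (-65/4, 0)
  seg 5: down by d8 = -9/4 → (-65/4, 9/4)
  seg 6: up by d4 = 8 → (-65/4, 41/4)
  seg 7: down by d9 = 199/3 → (-65/4, -673/12)
  seg 8: left by d5 = 17/3 → (-263/12, -673/12)
  seg 9: down by d4 = 8 → (-263/12, -769/12)
  seg 10: right by d8 = -9/4 → (-145/6, -769/12)

d6 = 24
d7 = -41/4
d8 = -9/4
d9 = 199/3
d10 = 66
endpoint = (-145/6, -769/12)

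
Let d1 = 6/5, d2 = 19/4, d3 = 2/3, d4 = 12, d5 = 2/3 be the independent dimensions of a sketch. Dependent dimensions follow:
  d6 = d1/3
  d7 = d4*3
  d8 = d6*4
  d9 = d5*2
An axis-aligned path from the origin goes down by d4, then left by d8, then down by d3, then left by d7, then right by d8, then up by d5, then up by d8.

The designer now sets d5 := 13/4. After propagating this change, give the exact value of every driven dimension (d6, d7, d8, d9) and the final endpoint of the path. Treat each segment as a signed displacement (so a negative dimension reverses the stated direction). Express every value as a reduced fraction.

d6 = 2/5
d7 = 36
d8 = 8/5
d9 = 13/2
endpoint = (-36, -469/60)

Apply edit: d5 := 13/4
  d6 = d1/3 = 2/5
  d7 = d4*3 = 36
  d8 = d6*4 = 8/5
  d9 = d5*2 = 13/2
Walk from origin (0, 0):
  seg 1: down by d4 = 12 → (0, -12)
  seg 2: left by d8 = 8/5 → (-8/5, -12)
  seg 3: down by d3 = 2/3 → (-8/5, -38/3)
  seg 4: left by d7 = 36 → (-188/5, -38/3)
  seg 5: right by d8 = 8/5 → (-36, -38/3)
  seg 6: up by d5 = 13/4 → (-36, -113/12)
  seg 7: up by d8 = 8/5 → (-36, -469/60)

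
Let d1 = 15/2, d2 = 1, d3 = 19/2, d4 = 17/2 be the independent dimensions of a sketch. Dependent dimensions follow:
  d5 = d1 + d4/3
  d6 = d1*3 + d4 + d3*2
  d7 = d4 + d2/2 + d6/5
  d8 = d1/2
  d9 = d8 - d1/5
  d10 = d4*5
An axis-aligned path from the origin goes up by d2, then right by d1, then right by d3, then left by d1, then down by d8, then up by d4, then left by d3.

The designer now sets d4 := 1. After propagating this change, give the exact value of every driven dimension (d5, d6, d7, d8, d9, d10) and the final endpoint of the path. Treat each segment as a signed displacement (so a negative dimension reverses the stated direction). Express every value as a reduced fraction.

Apply edit: d4 := 1
  d5 = d1 + d4/3 = 47/6
  d6 = d1*3 + d4 + d3*2 = 85/2
  d7 = d4 + d2/2 + d6/5 = 10
  d8 = d1/2 = 15/4
  d9 = d8 - d1/5 = 9/4
  d10 = d4*5 = 5
Walk from origin (0, 0):
  seg 1: up by d2 = 1 → (0, 1)
  seg 2: right by d1 = 15/2 → (15/2, 1)
  seg 3: right by d3 = 19/2 → (17, 1)
  seg 4: left by d1 = 15/2 → (19/2, 1)
  seg 5: down by d8 = 15/4 → (19/2, -11/4)
  seg 6: up by d4 = 1 → (19/2, -7/4)
  seg 7: left by d3 = 19/2 → (0, -7/4)

d5 = 47/6
d6 = 85/2
d7 = 10
d8 = 15/4
d9 = 9/4
d10 = 5
endpoint = (0, -7/4)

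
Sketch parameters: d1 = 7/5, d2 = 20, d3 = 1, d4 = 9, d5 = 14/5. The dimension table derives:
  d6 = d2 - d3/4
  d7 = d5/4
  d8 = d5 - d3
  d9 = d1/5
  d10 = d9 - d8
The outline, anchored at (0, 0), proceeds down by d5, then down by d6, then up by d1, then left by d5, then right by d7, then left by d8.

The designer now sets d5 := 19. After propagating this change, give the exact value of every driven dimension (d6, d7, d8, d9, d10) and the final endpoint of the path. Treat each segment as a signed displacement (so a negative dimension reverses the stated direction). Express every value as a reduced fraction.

d6 = 79/4
d7 = 19/4
d8 = 18
d9 = 7/25
d10 = -443/25
endpoint = (-129/4, -747/20)

Apply edit: d5 := 19
  d6 = d2 - d3/4 = 79/4
  d7 = d5/4 = 19/4
  d8 = d5 - d3 = 18
  d9 = d1/5 = 7/25
  d10 = d9 - d8 = -443/25
Walk from origin (0, 0):
  seg 1: down by d5 = 19 → (0, -19)
  seg 2: down by d6 = 79/4 → (0, -155/4)
  seg 3: up by d1 = 7/5 → (0, -747/20)
  seg 4: left by d5 = 19 → (-19, -747/20)
  seg 5: right by d7 = 19/4 → (-57/4, -747/20)
  seg 6: left by d8 = 18 → (-129/4, -747/20)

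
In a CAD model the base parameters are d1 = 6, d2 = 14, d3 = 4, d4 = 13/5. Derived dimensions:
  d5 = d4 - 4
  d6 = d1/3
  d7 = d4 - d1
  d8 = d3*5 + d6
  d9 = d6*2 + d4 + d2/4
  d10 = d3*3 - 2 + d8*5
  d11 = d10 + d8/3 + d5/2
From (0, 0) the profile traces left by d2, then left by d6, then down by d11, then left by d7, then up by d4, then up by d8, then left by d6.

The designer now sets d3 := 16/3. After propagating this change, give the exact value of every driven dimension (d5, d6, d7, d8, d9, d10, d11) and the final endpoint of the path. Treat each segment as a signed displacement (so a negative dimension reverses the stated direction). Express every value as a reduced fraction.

d5 = -7/5
d6 = 2
d7 = -17/5
d8 = 86/3
d9 = 101/10
d10 = 472/3
d11 = 14957/90
endpoint = (-73/5, -12143/90)

Apply edit: d3 := 16/3
  d5 = d4 - 4 = -7/5
  d6 = d1/3 = 2
  d7 = d4 - d1 = -17/5
  d8 = d3*5 + d6 = 86/3
  d9 = d6*2 + d4 + d2/4 = 101/10
  d10 = d3*3 - 2 + d8*5 = 472/3
  d11 = d10 + d8/3 + d5/2 = 14957/90
Walk from origin (0, 0):
  seg 1: left by d2 = 14 → (-14, 0)
  seg 2: left by d6 = 2 → (-16, 0)
  seg 3: down by d11 = 14957/90 → (-16, -14957/90)
  seg 4: left by d7 = -17/5 → (-63/5, -14957/90)
  seg 5: up by d4 = 13/5 → (-63/5, -14723/90)
  seg 6: up by d8 = 86/3 → (-63/5, -12143/90)
  seg 7: left by d6 = 2 → (-73/5, -12143/90)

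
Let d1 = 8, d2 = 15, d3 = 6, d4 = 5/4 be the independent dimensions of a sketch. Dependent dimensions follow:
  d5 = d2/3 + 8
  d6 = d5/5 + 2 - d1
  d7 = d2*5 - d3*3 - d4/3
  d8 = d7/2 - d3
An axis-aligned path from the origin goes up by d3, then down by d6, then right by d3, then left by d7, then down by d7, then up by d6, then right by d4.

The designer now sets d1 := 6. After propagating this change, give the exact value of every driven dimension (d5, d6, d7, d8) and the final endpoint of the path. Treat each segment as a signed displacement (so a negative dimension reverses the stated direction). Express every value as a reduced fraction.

Apply edit: d1 := 6
  d5 = d2/3 + 8 = 13
  d6 = d5/5 + 2 - d1 = -7/5
  d7 = d2*5 - d3*3 - d4/3 = 679/12
  d8 = d7/2 - d3 = 535/24
Walk from origin (0, 0):
  seg 1: up by d3 = 6 → (0, 6)
  seg 2: down by d6 = -7/5 → (0, 37/5)
  seg 3: right by d3 = 6 → (6, 37/5)
  seg 4: left by d7 = 679/12 → (-607/12, 37/5)
  seg 5: down by d7 = 679/12 → (-607/12, -2951/60)
  seg 6: up by d6 = -7/5 → (-607/12, -607/12)
  seg 7: right by d4 = 5/4 → (-148/3, -607/12)

d5 = 13
d6 = -7/5
d7 = 679/12
d8 = 535/24
endpoint = (-148/3, -607/12)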